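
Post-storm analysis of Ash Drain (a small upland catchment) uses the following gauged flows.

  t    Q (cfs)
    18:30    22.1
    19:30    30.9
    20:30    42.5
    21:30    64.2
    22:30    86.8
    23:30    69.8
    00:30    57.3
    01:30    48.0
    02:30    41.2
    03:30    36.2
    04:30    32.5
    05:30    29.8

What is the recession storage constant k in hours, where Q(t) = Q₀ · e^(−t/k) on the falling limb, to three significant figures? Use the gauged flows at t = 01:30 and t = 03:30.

k ≈ 7.09 h

On the falling limb, Q drops from 48.0 to 36.2 cfs between t = 01:30 and t = 03:30 (Δt = 2 h).
k = −Δt / ln(Q₂/Q₁) = −2 / ln(36.2/48.0) = 7.09 h.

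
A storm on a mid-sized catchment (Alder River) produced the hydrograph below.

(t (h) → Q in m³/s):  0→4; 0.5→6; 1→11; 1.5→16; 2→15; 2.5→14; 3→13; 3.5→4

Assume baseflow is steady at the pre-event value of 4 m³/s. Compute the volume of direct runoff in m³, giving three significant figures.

Direct-runoff ordinates (Q − Q_b): 0.0, 2.0, 7.0, 12.0, 11.0, 10.0, 9.0, 0.0 m³/s.
ΣQ_DR = 51.00 m³/s.
With Δt = 0.5 h = 1800 s, V = ΣQ_DR · Δt = 51.00 × 1800 = 91800 m³.

V ≈ 91800 m³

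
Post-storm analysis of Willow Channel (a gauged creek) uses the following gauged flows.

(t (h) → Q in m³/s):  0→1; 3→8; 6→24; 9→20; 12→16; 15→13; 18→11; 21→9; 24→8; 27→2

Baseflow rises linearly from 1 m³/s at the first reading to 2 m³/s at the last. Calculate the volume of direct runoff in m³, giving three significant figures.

Direct-runoff ordinates (Q − Q_b): 0.00, 6.89, 22.78, 18.67, 14.56, 11.44, 9.33, 7.22, 6.11, 0.00 m³/s.
ΣQ_DR = 97.00 m³/s.
With Δt = 3 h = 10800 s, V = ΣQ_DR · Δt = 97.00 × 10800 = 1.05 × 10^6 m³.

V ≈ 1.05 × 10^6 m³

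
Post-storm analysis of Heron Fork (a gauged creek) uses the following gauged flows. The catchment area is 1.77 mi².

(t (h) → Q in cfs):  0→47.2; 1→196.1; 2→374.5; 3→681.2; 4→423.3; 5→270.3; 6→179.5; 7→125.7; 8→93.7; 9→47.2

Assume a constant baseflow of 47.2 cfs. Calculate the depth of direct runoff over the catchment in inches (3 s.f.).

Direct runoff: 0.0, 148.9, 327.3, 634.0, 376.1, 223.1, 132.3, 78.5, 46.5, 0.0 cfs; ΣQ_DR = 1967 cfs.
V = ΣQ_DR · Δt = 1967 × 3600 s = 7.080 × 10^6 ft³.
Over A = 1.77 mi², depth = V / A = 1.72 in.

d ≈ 1.72 in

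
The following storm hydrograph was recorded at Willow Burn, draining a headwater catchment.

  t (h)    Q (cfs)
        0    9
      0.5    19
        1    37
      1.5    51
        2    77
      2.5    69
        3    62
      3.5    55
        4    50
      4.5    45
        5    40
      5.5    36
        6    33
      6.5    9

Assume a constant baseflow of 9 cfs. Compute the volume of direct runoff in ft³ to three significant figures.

Direct-runoff ordinates (Q − Q_b): 0.0, 10.0, 28.0, 42.0, 68.0, 60.0, 53.0, 46.0, 41.0, 36.0, 31.0, 27.0, 24.0, 0.0 cfs.
ΣQ_DR = 466.0 cfs.
With Δt = 0.5 h = 1800 s, V = ΣQ_DR · Δt = 466.0 × 1800 = 8.39 × 10^5 ft³.

V ≈ 8.39 × 10^5 ft³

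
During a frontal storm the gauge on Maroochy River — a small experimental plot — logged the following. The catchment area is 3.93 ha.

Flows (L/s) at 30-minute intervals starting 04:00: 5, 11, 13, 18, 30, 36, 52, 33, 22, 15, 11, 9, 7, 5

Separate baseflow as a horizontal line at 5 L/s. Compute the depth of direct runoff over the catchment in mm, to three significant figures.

d ≈ 9.02 mm

Direct runoff: 0.0, 6.0, 8.0, 13.0, 25.0, 31.0, 47.0, 28.0, 17.0, 10.0, 6.0, 4.0, 2.0, 0.0 L/s; ΣQ_DR = 197.0 L/s.
V = ΣQ_DR · Δt = 197.0 × 1800 s = 3.546 × 10^5 L.
Over A = 3.93 ha, depth = V / A = 9.02 mm.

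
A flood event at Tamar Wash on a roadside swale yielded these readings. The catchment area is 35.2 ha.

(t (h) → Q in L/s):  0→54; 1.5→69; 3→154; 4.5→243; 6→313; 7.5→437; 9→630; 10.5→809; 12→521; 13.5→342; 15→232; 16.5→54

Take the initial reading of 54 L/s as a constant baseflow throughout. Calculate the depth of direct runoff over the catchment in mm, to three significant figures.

d ≈ 49.2 mm

Direct runoff: 0.0, 15.0, 100.0, 189.0, 259.0, 383.0, 576.0, 755.0, 467.0, 288.0, 178.0, 0.0 L/s; ΣQ_DR = 3210 L/s.
V = ΣQ_DR · Δt = 3210 × 5400 s = 1.733 × 10^7 L.
Over A = 35.2 ha, depth = V / A = 49.2 mm.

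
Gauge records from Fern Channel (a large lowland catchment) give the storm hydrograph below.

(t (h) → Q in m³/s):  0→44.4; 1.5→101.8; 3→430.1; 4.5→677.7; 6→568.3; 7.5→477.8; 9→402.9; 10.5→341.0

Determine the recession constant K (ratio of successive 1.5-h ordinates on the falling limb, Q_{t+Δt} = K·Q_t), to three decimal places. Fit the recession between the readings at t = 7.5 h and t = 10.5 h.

Using the recession-limb readings at t = 7.5 h and t = 10.5 h: Q falls from 477.8 to 341.0 m³/s over 2 intervals.
K = (Q₂/Q₁)^(1/2) = (341.0/477.8)^(1/2) = 0.845.

K ≈ 0.845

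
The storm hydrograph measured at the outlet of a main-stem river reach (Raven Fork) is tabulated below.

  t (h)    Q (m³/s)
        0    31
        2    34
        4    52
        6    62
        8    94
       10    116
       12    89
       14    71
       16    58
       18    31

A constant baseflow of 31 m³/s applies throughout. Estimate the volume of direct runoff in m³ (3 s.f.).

V ≈ 2.36 × 10^6 m³

Direct-runoff ordinates (Q − Q_b): 0.0, 3.0, 21.0, 31.0, 63.0, 85.0, 58.0, 40.0, 27.0, 0.0 m³/s.
ΣQ_DR = 328.0 m³/s.
With Δt = 2 h = 7200 s, V = ΣQ_DR · Δt = 328.0 × 7200 = 2.36 × 10^6 m³.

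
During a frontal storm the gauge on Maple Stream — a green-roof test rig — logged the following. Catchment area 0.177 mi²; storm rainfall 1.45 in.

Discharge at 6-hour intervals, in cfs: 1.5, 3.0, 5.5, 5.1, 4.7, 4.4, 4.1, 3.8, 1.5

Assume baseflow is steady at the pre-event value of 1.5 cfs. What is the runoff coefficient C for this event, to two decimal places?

ΣQ_DR = 20.10 cfs; V = ΣQ_DR·Δt = 4.342 × 10^5 ft³.
Runoff depth d = V / A = 1.056 in.
C = d / P = 1.056 / 1.45 = 0.73.

C ≈ 0.73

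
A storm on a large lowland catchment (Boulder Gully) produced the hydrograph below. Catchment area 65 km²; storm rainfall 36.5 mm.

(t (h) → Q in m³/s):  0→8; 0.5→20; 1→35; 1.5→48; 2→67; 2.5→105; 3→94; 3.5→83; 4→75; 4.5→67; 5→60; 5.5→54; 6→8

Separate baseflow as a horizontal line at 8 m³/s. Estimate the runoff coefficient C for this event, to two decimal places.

C ≈ 0.47

ΣQ_DR = 620.0 m³/s; V = ΣQ_DR·Δt = 1.116 × 10^6 m³.
Runoff depth d = V / A = 17.17 mm.
C = d / P = 17.17 / 36.5 = 0.47.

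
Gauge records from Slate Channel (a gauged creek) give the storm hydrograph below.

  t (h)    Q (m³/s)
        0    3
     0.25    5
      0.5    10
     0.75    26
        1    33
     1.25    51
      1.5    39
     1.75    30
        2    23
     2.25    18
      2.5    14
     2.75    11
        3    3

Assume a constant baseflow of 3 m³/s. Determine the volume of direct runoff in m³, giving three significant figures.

V ≈ 2.04 × 10^5 m³

Direct-runoff ordinates (Q − Q_b): 0.0, 2.0, 7.0, 23.0, 30.0, 48.0, 36.0, 27.0, 20.0, 15.0, 11.0, 8.0, 0.0 m³/s.
ΣQ_DR = 227.0 m³/s.
With Δt = 0.25 h = 900 s, V = ΣQ_DR · Δt = 227.0 × 900 = 2.04 × 10^5 m³.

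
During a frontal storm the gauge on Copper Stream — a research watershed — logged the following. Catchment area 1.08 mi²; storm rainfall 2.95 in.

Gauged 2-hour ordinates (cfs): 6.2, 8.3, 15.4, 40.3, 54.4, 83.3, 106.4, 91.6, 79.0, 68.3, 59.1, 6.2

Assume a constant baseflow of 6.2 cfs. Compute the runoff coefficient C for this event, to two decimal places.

ΣQ_DR = 544.1 cfs; V = ΣQ_DR·Δt = 3.918 × 10^6 ft³.
Runoff depth d = V / A = 1.561 in.
C = d / P = 1.561 / 2.95 = 0.53.

C ≈ 0.53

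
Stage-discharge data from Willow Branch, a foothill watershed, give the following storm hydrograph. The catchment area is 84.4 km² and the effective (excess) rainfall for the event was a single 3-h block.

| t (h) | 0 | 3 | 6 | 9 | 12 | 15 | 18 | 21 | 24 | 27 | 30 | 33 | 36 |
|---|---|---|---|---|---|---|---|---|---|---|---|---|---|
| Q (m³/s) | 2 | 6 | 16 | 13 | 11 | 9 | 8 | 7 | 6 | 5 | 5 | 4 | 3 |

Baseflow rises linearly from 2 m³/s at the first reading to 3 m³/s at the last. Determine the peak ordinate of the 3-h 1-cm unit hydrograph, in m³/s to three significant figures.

Direct runoff: 0.00, 3.92, 13.83, 10.75, 8.67, 6.58, 5.50, 4.42, 3.33, 2.25, 2.17, 1.08, 0.00 m³/s; ΣQ_DR = 62.50 m³/s, peak = 13.83 m³/s.
Runoff depth d = ΣQ_DR·Δt / A = 62.50 × 10800 / (84.4 km²) = 7.998 mm.
The 1-cm UH is the DRH scaled by (10 mm)/d, so U_p = 13.83 × 10/7.998 = 17.3 m³/s.

U_p ≈ 17.3 m³/s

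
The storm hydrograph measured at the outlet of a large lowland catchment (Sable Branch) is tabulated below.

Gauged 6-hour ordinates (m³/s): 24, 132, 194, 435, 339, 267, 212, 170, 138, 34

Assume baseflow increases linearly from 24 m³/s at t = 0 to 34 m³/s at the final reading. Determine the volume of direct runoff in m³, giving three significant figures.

V ≈ 3.57 × 10^7 m³

Direct-runoff ordinates (Q − Q_b): 0.00, 106.89, 167.78, 407.67, 310.56, 237.44, 181.33, 138.22, 105.11, 0.00 m³/s.
ΣQ_DR = 1655 m³/s.
With Δt = 6 h = 21600 s, V = ΣQ_DR · Δt = 1655 × 21600 = 3.57 × 10^7 m³.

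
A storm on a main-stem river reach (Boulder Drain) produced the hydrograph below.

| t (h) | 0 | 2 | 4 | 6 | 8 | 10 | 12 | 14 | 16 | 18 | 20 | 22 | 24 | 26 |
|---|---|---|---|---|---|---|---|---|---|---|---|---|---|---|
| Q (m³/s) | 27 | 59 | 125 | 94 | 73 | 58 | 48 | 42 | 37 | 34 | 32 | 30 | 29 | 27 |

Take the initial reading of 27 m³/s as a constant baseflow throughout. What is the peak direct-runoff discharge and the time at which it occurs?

Q_p = 98.0 m³/s at t = 4 h

Subtracting baseflow gives direct-runoff ordinates: 0.0, 32.0, 98.0, 67.0, 46.0, 31.0, 21.0, 15.0, 10.0, 7.0, 5.0, 3.0, 2.0, 0.0 m³/s.
The maximum is 98.0 m³/s, occurring at the reading for t = 4 h.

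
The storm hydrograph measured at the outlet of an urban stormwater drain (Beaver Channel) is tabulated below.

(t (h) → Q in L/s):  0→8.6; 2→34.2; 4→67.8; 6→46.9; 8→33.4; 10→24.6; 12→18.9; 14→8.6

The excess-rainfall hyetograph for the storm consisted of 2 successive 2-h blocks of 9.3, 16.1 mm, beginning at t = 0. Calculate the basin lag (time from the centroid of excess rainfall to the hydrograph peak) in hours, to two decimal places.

Centroid of excess rainfall: t_c = Σ P_i·t̄_i / ΣP_i = 2.2677 h (block centres at 1, 3 h).
Hydrograph peak occurs at t = 4 h, so basin lag t_L = 4 − 2.2677 = 1.73 h.

t_L ≈ 1.73 h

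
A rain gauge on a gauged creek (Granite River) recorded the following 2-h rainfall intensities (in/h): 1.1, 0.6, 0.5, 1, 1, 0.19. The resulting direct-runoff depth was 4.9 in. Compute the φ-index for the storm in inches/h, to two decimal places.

φ ≈ 0.35 in/h

Only the 5 blocks with intensity above φ contribute runoff: 1.1, 0.6, 0.5, 1, 1 in/h.
Σ(I−φ)·Δt = d  ⇒  (1.1+0.6+0.5+1+1 − 5φ)·2 = 4.9
φ = (4.200 − 4.9/2) / 5 = 0.35 in/h.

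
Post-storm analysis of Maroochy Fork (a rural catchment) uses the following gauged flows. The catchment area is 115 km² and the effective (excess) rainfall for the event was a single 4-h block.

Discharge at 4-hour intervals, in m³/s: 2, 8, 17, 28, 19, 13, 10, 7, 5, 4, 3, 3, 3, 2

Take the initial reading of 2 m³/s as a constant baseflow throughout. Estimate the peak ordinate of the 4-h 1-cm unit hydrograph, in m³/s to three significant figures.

U_p ≈ 21.6 m³/s

Direct runoff: 0.0, 6.0, 15.0, 26.0, 17.0, 11.0, 8.0, 5.0, 3.0, 2.0, 1.0, 1.0, 1.0, 0.0 m³/s; ΣQ_DR = 96.00 m³/s, peak = 26.0 m³/s.
Runoff depth d = ΣQ_DR·Δt / A = 96.00 × 14400 / (115 km²) = 12.02 mm.
The 1-cm UH is the DRH scaled by (10 mm)/d, so U_p = 26.0 × 10/12.02 = 21.6 m³/s.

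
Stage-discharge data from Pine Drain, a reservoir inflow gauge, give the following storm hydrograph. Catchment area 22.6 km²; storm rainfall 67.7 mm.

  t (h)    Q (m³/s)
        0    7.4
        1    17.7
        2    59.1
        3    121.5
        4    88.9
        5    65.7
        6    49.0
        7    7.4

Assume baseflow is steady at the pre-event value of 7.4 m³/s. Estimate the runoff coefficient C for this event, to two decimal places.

ΣQ_DR = 357.5 m³/s; V = ΣQ_DR·Δt = 1.287 × 10^6 m³.
Runoff depth d = V / A = 56.95 mm.
C = d / P = 56.95 / 67.7 = 0.84.

C ≈ 0.84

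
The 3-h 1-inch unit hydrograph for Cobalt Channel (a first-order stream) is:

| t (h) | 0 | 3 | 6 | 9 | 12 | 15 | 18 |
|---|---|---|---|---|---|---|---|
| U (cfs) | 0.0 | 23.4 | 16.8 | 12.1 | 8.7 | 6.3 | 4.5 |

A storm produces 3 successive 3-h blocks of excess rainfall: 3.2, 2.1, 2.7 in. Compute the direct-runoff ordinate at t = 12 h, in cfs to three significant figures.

Q ≈ 98.6 cfs

By discrete convolution, Q_j = Σ (P_i / 1 in) · U_{j−i}.
At t = 12 h (j=4): Q = (3.2/1)·8.7 + (2.1/1)·12.1 + (2.7/1)·16.8 = 98.6 cfs.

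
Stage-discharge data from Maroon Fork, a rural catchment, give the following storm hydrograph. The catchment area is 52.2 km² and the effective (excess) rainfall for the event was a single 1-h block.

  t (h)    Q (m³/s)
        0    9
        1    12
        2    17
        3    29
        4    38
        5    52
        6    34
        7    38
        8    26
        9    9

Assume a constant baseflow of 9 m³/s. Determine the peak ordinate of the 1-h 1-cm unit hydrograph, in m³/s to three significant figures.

Direct runoff: 0.0, 3.0, 8.0, 20.0, 29.0, 43.0, 25.0, 29.0, 17.0, 0.0 m³/s; ΣQ_DR = 174.0 m³/s, peak = 43.0 m³/s.
Runoff depth d = ΣQ_DR·Δt / A = 174.0 × 3600 / (52.2 km²) = 12.00 mm.
The 1-cm UH is the DRH scaled by (10 mm)/d, so U_p = 43.0 × 10/12.00 = 35.8 m³/s.

U_p ≈ 35.8 m³/s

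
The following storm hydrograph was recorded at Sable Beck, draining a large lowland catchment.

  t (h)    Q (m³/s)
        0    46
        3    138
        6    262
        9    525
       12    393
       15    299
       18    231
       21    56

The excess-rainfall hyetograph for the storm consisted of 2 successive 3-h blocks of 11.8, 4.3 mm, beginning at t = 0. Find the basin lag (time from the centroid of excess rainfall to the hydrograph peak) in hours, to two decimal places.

Centroid of excess rainfall: t_c = Σ P_i·t̄_i / ΣP_i = 2.3012 h (block centres at 1.5, 4.5 h).
Hydrograph peak occurs at t = 9 h, so basin lag t_L = 9 − 2.3012 = 6.70 h.

t_L ≈ 6.70 h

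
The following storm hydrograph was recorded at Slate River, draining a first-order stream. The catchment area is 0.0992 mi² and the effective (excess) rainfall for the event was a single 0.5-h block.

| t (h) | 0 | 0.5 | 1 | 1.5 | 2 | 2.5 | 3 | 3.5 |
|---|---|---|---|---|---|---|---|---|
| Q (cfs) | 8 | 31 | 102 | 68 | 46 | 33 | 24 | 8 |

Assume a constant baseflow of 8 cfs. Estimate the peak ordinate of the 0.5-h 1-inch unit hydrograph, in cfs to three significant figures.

U_p ≈ 47.0 cfs

Direct runoff: 0.0, 23.0, 94.0, 60.0, 38.0, 25.0, 16.0, 0.0 cfs; ΣQ_DR = 256.0 cfs, peak = 94.0 cfs.
Runoff depth d = ΣQ_DR·Δt / A = 256.0 × 1800 / (0.0992 mi²) = 1.999 in.
The 1-inch UH is the DRH scaled by (1 in)/d, so U_p = 94.0 × 1/1.999 = 47.0 cfs.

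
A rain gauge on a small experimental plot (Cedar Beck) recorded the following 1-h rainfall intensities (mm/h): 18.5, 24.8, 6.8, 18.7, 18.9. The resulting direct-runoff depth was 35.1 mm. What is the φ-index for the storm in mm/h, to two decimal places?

Only the 4 blocks with intensity above φ contribute runoff: 18.5, 24.8, 18.7, 18.9 mm/h.
Σ(I−φ)·Δt = d  ⇒  (18.5+24.8+18.7+18.9 − 4φ)·1 = 35.1
φ = (80.90 − 35.1/1) / 4 = 11.45 mm/h.

φ ≈ 11.45 mm/h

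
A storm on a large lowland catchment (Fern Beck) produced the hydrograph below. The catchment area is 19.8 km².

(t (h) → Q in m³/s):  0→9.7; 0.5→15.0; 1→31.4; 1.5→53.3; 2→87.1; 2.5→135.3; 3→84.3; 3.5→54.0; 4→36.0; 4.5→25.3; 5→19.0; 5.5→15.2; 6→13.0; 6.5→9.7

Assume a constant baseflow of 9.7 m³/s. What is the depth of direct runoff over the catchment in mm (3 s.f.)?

d ≈ 41.1 mm

Direct runoff: 0.0, 5.3, 21.7, 43.6, 77.4, 125.6, 74.6, 44.3, 26.3, 15.6, 9.3, 5.5, 3.3, 0.0 m³/s; ΣQ_DR = 452.5 m³/s.
V = ΣQ_DR · Δt = 452.5 × 1800 s = 8.145 × 10^5 m³.
Over A = 19.8 km², depth = V / A = 41.1 mm.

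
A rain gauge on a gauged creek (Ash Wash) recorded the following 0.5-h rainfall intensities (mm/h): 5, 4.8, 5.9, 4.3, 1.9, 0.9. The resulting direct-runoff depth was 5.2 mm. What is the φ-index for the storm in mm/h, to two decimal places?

φ ≈ 2.40 mm/h

Only the 4 blocks with intensity above φ contribute runoff: 5, 4.8, 5.9, 4.3 mm/h.
Σ(I−φ)·Δt = d  ⇒  (5+4.8+5.9+4.3 − 4φ)·0.5 = 5.2
φ = (20.00 − 5.2/0.5) / 4 = 2.40 mm/h.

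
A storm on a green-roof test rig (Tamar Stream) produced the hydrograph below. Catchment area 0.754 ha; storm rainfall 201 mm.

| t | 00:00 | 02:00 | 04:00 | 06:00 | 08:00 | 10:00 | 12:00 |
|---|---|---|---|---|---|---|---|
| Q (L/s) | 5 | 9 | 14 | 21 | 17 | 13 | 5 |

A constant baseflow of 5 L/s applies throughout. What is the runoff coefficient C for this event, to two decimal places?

ΣQ_DR = 49.00 L/s; V = ΣQ_DR·Δt = 3.528 × 10^5 L.
Runoff depth d = V / A = 46.79 mm.
C = d / P = 46.79 / 201 = 0.23.

C ≈ 0.23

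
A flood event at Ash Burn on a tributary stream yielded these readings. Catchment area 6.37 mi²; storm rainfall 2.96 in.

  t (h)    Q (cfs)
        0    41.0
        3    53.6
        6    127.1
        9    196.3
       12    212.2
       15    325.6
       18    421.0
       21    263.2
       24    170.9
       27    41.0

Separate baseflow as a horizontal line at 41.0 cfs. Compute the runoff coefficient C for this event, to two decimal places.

ΣQ_DR = 1442 cfs; V = ΣQ_DR·Δt = 1.557 × 10^7 ft³.
Runoff depth d = V / A = 1.052 in.
C = d / P = 1.052 / 2.96 = 0.36.

C ≈ 0.36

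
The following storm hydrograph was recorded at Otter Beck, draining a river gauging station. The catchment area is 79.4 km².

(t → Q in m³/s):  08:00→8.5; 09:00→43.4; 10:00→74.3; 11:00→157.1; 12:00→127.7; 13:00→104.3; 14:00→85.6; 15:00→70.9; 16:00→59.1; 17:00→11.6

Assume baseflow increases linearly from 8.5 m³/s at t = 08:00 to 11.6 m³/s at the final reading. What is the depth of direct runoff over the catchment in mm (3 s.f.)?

d ≈ 29.1 mm

Direct runoff: 0.00, 34.56, 65.11, 147.57, 117.82, 94.08, 75.03, 59.99, 47.84, 0.00 m³/s; ΣQ_DR = 642.0 m³/s.
V = ΣQ_DR · Δt = 642.0 × 3600 s = 2.311 × 10^6 m³.
Over A = 79.4 km², depth = V / A = 29.1 mm.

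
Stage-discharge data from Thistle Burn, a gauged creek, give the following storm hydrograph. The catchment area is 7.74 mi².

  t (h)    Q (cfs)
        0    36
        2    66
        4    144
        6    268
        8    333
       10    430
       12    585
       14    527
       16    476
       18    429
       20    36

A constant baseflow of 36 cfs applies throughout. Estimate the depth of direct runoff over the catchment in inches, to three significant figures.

d ≈ 1.17 in

Direct runoff: 0.0, 30.0, 108.0, 232.0, 297.0, 394.0, 549.0, 491.0, 440.0, 393.0, 0.0 cfs; ΣQ_DR = 2934 cfs.
V = ΣQ_DR · Δt = 2934 × 7200 s = 2.112 × 10^7 ft³.
Over A = 7.74 mi², depth = V / A = 1.17 in.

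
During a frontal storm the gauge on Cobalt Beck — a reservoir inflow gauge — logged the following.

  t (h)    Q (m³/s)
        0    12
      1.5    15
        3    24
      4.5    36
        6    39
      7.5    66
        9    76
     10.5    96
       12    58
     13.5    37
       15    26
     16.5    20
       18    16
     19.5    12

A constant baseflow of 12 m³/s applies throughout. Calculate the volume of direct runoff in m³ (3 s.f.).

Direct-runoff ordinates (Q − Q_b): 0.0, 3.0, 12.0, 24.0, 27.0, 54.0, 64.0, 84.0, 46.0, 25.0, 14.0, 8.0, 4.0, 0.0 m³/s.
ΣQ_DR = 365.0 m³/s.
With Δt = 1.5 h = 5400 s, V = ΣQ_DR · Δt = 365.0 × 5400 = 1.97 × 10^6 m³.

V ≈ 1.97 × 10^6 m³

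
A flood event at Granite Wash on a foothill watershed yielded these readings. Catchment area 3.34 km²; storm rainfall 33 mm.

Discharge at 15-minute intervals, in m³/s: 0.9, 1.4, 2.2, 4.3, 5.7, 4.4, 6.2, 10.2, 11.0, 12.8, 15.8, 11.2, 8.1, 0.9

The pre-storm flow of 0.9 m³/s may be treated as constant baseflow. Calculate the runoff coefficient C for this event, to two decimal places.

C ≈ 0.67

ΣQ_DR = 82.50 m³/s; V = ΣQ_DR·Δt = 74250 m³.
Runoff depth d = V / A = 22.23 mm.
C = d / P = 22.23 / 33 = 0.67.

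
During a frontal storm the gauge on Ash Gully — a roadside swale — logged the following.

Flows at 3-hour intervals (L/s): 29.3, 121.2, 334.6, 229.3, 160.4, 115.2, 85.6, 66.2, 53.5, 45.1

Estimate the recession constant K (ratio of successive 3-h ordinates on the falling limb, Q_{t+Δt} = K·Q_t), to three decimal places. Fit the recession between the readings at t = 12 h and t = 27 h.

K ≈ 0.776

Using the recession-limb readings at t = 12 h and t = 27 h: Q falls from 160.4 to 45.1 L/s over 5 intervals.
K = (Q₂/Q₁)^(1/5) = (45.1/160.4)^(1/5) = 0.776.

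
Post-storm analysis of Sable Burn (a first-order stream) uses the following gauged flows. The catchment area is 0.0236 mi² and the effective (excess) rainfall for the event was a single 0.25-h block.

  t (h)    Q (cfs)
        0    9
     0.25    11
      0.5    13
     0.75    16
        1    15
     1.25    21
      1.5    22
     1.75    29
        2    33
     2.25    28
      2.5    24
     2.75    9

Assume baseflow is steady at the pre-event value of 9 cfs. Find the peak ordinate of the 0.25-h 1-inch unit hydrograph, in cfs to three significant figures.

Direct runoff: 0.0, 2.0, 4.0, 7.0, 6.0, 12.0, 13.0, 20.0, 24.0, 19.0, 15.0, 0.0 cfs; ΣQ_DR = 122.0 cfs, peak = 24.0 cfs.
Runoff depth d = ΣQ_DR·Δt / A = 122.0 × 900 / (0.0236 mi²) = 2.003 in.
The 1-inch UH is the DRH scaled by (1 in)/d, so U_p = 24.0 × 1/2.003 = 12.0 cfs.

U_p ≈ 12.0 cfs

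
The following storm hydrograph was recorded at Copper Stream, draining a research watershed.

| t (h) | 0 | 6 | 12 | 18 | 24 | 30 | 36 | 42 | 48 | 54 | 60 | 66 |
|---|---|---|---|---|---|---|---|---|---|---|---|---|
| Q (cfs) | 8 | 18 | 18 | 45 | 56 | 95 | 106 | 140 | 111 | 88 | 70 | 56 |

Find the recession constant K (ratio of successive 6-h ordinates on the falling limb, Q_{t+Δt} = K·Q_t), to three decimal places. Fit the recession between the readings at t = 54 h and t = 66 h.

K ≈ 0.798

Using the recession-limb readings at t = 54 h and t = 66 h: Q falls from 88 to 56 cfs over 2 intervals.
K = (Q₂/Q₁)^(1/2) = (56/88)^(1/2) = 0.798.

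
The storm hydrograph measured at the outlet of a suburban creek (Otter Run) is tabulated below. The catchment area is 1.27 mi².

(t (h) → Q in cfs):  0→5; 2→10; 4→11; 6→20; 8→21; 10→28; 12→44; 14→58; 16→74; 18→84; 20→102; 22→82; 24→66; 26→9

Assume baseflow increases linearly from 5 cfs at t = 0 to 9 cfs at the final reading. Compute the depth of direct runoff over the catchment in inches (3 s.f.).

Direct runoff: 0.00, 4.69, 5.38, 14.08, 14.77, 21.46, 37.15, 50.85, 66.54, 76.23, 93.92, 73.62, 57.31, 0.00 cfs; ΣQ_DR = 516.0 cfs.
V = ΣQ_DR · Δt = 516.0 × 7200 s = 3.715 × 10^6 ft³.
Over A = 1.27 mi², depth = V / A = 1.26 in.

d ≈ 1.26 in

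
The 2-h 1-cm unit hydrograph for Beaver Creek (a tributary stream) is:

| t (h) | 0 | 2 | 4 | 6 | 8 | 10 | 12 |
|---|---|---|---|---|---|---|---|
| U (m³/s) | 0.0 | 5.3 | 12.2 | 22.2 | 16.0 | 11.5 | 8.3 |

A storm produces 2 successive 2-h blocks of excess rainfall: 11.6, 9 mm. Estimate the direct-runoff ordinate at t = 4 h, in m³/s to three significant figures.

By discrete convolution, Q_j = Σ (P_i / 10 mm) · U_{j−i}.
At t = 4 h (j=2): Q = (11.6/10)·12.2 + (9/10)·5.3 = 18.9 m³/s.

Q ≈ 18.9 m³/s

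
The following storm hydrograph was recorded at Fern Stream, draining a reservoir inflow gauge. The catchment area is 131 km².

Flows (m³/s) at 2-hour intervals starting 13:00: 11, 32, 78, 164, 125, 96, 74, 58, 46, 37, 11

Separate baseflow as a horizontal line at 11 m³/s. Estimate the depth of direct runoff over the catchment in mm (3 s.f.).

Direct runoff: 0.0, 21.0, 67.0, 153.0, 114.0, 85.0, 63.0, 47.0, 35.0, 26.0, 0.0 m³/s; ΣQ_DR = 611.0 m³/s.
V = ΣQ_DR · Δt = 611.0 × 7200 s = 4.399 × 10^6 m³.
Over A = 131 km², depth = V / A = 33.6 mm.

d ≈ 33.6 mm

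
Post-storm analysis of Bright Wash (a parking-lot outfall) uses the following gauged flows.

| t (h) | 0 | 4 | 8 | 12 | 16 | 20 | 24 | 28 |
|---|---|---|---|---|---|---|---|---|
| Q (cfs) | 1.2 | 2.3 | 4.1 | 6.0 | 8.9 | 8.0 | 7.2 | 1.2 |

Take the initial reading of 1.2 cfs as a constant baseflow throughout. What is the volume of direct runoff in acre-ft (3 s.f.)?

Direct-runoff ordinates (Q − Q_b): 0.0, 1.1, 2.9, 4.8, 7.7, 6.8, 6.0, 0.0 cfs.
ΣQ_DR = 29.30 cfs.
With Δt = 4 h = 14400 s, V = ΣQ_DR · Δt = 29.30 × 14400 = 4.22 × 10^5 ft³ = 9.69 acre-ft.

V ≈ 9.69 acre-ft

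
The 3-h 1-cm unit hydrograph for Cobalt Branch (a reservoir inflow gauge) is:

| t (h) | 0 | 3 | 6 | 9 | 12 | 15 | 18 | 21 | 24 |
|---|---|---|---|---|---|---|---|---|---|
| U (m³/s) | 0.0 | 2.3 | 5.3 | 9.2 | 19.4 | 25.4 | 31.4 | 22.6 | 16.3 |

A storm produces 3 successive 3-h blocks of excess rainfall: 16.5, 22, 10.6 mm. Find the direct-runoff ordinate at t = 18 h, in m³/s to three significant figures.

Q ≈ 128 m³/s

By discrete convolution, Q_j = Σ (P_i / 10 mm) · U_{j−i}.
At t = 18 h (j=6): Q = (16.5/10)·31.4 + (22/10)·25.4 + (10.6/10)·19.4 = 128 m³/s.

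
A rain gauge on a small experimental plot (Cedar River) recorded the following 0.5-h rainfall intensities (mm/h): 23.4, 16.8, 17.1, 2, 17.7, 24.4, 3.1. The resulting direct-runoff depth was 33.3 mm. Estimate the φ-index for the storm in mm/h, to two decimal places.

φ ≈ 6.56 mm/h

Only the 5 blocks with intensity above φ contribute runoff: 23.4, 16.8, 17.1, 17.7, 24.4 mm/h.
Σ(I−φ)·Δt = d  ⇒  (23.4+16.8+17.1+17.7+24.4 − 5φ)·0.5 = 33.3
φ = (99.40 − 33.3/0.5) / 5 = 6.56 mm/h.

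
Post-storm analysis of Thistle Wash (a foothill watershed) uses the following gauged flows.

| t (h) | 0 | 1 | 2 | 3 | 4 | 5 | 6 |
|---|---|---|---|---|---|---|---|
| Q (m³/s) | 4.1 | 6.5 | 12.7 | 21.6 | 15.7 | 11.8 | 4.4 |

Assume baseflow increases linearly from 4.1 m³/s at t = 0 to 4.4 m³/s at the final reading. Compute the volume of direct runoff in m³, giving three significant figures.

V ≈ 1.69 × 10^5 m³

Direct-runoff ordinates (Q − Q_b): 0.00, 2.35, 8.50, 17.35, 11.40, 7.45, 0.00 m³/s.
ΣQ_DR = 47.05 m³/s.
With Δt = 1 h = 3600 s, V = ΣQ_DR · Δt = 47.05 × 3600 = 1.69 × 10^5 m³.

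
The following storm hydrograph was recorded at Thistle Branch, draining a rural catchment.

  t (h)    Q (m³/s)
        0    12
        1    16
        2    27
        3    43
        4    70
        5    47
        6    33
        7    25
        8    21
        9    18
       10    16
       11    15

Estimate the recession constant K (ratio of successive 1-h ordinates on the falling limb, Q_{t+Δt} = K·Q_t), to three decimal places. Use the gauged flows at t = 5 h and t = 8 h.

K ≈ 0.764

Using the recession-limb readings at t = 5 h and t = 8 h: Q falls from 47 to 21 m³/s over 3 intervals.
K = (Q₂/Q₁)^(1/3) = (21/47)^(1/3) = 0.764.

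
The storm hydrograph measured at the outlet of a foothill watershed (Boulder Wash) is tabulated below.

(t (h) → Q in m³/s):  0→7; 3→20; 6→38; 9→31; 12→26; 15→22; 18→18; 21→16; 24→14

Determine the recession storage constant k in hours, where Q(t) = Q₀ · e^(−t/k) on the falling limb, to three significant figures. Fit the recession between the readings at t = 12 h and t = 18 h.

k ≈ 16.3 h

On the falling limb, Q drops from 26 to 18 m³/s between t = 12 h and t = 18 h (Δt = 6 h).
k = −Δt / ln(Q₂/Q₁) = −6 / ln(18/26) = 16.3 h.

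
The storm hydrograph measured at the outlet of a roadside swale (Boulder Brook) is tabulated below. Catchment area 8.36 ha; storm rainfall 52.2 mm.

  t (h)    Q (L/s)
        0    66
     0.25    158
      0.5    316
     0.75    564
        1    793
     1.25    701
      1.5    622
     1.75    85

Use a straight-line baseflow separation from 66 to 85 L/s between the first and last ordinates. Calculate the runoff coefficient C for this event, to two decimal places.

C ≈ 0.56

ΣQ_DR = 2701 L/s; V = ΣQ_DR·Δt = 2.431 × 10^6 L.
Runoff depth d = V / A = 29.08 mm.
C = d / P = 29.08 / 52.2 = 0.56.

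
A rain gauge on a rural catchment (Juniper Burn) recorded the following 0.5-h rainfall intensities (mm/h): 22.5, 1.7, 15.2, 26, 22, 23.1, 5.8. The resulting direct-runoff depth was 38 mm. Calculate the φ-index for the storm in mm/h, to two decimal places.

Only the 5 blocks with intensity above φ contribute runoff: 22.5, 15.2, 26, 22, 23.1 mm/h.
Σ(I−φ)·Δt = d  ⇒  (22.5+15.2+26+22+23.1 − 5φ)·0.5 = 38
φ = (108.8 − 38/0.5) / 5 = 6.56 mm/h.

φ ≈ 6.56 mm/h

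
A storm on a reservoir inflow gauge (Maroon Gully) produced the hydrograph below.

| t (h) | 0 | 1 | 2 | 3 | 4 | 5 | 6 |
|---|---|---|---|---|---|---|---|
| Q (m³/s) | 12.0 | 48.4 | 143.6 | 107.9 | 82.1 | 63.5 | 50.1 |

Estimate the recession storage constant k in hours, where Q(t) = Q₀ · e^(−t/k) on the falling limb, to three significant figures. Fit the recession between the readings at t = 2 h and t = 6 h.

On the falling limb, Q drops from 143.6 to 50.1 m³/s between t = 2 h and t = 6 h (Δt = 4 h).
k = −Δt / ln(Q₂/Q₁) = −4 / ln(50.1/143.6) = 3.80 h.

k ≈ 3.80 h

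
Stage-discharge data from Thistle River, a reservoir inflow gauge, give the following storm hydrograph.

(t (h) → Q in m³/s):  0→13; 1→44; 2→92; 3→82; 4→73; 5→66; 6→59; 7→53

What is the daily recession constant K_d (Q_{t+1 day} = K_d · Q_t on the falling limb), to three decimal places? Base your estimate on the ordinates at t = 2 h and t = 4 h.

K_d ≈ 0.062

Between t = 2 h and t = 4 h the flow falls from 92 to 73 m³/s over 2×1 h = 2 h.
Per-interval ratio K = (73/92)^(1/2) = 0.8908; K_d = K^(24/1) = 0.062.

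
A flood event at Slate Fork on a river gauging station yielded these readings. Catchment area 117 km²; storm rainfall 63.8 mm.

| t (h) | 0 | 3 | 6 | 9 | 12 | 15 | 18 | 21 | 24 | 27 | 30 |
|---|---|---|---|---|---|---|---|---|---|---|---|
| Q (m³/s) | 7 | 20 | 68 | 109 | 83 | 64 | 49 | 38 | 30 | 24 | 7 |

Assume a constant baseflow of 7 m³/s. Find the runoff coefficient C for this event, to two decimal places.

C ≈ 0.61

ΣQ_DR = 422.0 m³/s; V = ΣQ_DR·Δt = 4.558 × 10^6 m³.
Runoff depth d = V / A = 38.95 mm.
C = d / P = 38.95 / 63.8 = 0.61.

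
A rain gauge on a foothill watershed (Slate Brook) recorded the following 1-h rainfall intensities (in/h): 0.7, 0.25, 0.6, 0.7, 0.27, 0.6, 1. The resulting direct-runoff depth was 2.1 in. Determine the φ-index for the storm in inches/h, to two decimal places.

φ ≈ 0.30 in/h

Only the 5 blocks with intensity above φ contribute runoff: 0.7, 0.6, 0.7, 0.6, 1 in/h.
Σ(I−φ)·Δt = d  ⇒  (0.7+0.6+0.7+0.6+1 − 5φ)·1 = 2.1
φ = (3.600 − 2.1/1) / 5 = 0.30 in/h.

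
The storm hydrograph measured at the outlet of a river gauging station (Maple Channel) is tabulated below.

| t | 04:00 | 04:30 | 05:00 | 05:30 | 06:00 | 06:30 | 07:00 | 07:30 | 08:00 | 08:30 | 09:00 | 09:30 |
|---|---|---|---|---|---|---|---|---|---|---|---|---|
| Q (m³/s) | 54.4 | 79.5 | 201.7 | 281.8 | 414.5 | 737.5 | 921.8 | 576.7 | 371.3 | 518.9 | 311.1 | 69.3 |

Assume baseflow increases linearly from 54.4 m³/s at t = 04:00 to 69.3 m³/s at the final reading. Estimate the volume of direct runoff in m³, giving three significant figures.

V ≈ 6.83 × 10^6 m³

Direct-runoff ordinates (Q − Q_b): 0.00, 23.75, 144.59, 223.34, 354.68, 676.33, 859.27, 512.82, 306.06, 452.31, 243.15, 0.00 m³/s.
ΣQ_DR = 3796 m³/s.
With Δt = 0.5 h = 1800 s, V = ΣQ_DR · Δt = 3796 × 1800 = 6.83 × 10^6 m³.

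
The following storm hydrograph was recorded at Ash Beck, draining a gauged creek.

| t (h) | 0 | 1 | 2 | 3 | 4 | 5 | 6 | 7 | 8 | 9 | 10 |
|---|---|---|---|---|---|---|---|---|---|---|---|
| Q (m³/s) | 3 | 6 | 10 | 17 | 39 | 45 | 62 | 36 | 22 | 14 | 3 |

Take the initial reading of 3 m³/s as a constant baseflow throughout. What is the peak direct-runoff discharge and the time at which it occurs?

Q_p = 59.0 m³/s at t = 6 h

Subtracting baseflow gives direct-runoff ordinates: 0.0, 3.0, 7.0, 14.0, 36.0, 42.0, 59.0, 33.0, 19.0, 11.0, 0.0 m³/s.
The maximum is 59.0 m³/s, occurring at the reading for t = 6 h.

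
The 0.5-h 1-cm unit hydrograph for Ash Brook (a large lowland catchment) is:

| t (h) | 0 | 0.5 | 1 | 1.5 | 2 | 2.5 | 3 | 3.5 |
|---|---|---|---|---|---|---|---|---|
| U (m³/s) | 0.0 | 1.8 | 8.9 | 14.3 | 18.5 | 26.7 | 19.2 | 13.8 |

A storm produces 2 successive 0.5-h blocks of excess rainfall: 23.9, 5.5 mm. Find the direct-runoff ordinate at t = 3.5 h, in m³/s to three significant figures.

Q ≈ 43.5 m³/s

By discrete convolution, Q_j = Σ (P_i / 10 mm) · U_{j−i}.
At t = 3.5 h (j=7): Q = (23.9/10)·13.8 + (5.5/10)·19.2 = 43.5 m³/s.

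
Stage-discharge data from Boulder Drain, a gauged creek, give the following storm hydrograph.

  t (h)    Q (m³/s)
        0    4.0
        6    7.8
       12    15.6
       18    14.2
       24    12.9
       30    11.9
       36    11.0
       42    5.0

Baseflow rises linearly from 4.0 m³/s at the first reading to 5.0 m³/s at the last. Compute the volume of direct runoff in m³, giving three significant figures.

Direct-runoff ordinates (Q − Q_b): 0.00, 3.66, 11.31, 9.77, 8.33, 7.19, 6.14, 0.00 m³/s.
ΣQ_DR = 46.40 m³/s.
With Δt = 6 h = 21600 s, V = ΣQ_DR · Δt = 46.40 × 21600 = 1.00 × 10^6 m³.

V ≈ 1.00 × 10^6 m³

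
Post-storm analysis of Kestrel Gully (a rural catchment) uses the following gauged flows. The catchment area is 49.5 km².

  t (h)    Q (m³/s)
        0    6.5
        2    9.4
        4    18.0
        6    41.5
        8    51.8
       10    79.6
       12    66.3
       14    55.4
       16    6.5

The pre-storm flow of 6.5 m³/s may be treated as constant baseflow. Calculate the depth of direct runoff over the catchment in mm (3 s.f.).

d ≈ 40.2 mm

Direct runoff: 0.0, 2.9, 11.5, 35.0, 45.3, 73.1, 59.8, 48.9, 0.0 m³/s; ΣQ_DR = 276.5 m³/s.
V = ΣQ_DR · Δt = 276.5 × 7200 s = 1.991 × 10^6 m³.
Over A = 49.5 km², depth = V / A = 40.2 mm.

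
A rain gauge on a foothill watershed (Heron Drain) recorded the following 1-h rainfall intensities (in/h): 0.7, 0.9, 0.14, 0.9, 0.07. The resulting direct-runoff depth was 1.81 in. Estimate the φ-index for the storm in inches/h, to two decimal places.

Only the 3 blocks with intensity above φ contribute runoff: 0.7, 0.9, 0.9 in/h.
Σ(I−φ)·Δt = d  ⇒  (0.7+0.9+0.9 − 3φ)·1 = 1.81
φ = (2.500 − 1.81/1) / 3 = 0.23 in/h.

φ ≈ 0.23 in/h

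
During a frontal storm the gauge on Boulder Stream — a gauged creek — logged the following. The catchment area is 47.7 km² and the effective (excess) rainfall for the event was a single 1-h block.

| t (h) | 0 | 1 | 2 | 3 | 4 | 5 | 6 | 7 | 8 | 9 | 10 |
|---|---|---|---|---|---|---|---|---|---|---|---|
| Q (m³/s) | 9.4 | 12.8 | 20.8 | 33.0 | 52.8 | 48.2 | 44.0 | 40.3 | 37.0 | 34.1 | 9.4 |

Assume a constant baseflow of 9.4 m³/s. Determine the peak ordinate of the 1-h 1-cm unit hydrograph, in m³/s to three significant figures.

U_p ≈ 24.1 m³/s

Direct runoff: 0.0, 3.4, 11.4, 23.6, 43.4, 38.8, 34.6, 30.9, 27.6, 24.7, 0.0 m³/s; ΣQ_DR = 238.4 m³/s, peak = 43.4 m³/s.
Runoff depth d = ΣQ_DR·Δt / A = 238.4 × 3600 / (47.7 km²) = 17.99 mm.
The 1-cm UH is the DRH scaled by (10 mm)/d, so U_p = 43.4 × 10/17.99 = 24.1 m³/s.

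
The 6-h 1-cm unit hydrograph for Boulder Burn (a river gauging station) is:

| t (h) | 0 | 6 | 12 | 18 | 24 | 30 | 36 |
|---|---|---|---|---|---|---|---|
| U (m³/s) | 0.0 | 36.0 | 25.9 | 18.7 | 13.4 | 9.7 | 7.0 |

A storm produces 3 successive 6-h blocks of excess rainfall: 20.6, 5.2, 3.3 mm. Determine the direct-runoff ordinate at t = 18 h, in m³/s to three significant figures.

By discrete convolution, Q_j = Σ (P_i / 10 mm) · U_{j−i}.
At t = 18 h (j=3): Q = (20.6/10)·18.7 + (5.2/10)·25.9 + (3.3/10)·36.0 = 63.9 m³/s.

Q ≈ 63.9 m³/s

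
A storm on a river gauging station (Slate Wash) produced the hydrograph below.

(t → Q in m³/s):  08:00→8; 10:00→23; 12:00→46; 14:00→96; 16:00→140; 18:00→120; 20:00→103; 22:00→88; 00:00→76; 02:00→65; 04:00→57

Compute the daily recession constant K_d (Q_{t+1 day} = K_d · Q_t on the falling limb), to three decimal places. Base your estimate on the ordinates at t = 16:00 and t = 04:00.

Between t = 16:00 and t = 04:00 the flow falls from 140 to 57 m³/s over 6×2 h = 12 h.
Per-interval ratio K = (57/140)^(1/6) = 0.8609; K_d = K^(24/2) = 0.166.

K_d ≈ 0.166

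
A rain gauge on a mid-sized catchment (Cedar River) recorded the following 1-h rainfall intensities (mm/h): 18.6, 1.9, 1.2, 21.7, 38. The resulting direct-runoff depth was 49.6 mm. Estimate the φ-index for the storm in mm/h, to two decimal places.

φ ≈ 9.57 mm/h

Only the 3 blocks with intensity above φ contribute runoff: 18.6, 21.7, 38 mm/h.
Σ(I−φ)·Δt = d  ⇒  (18.6+21.7+38 − 3φ)·1 = 49.6
φ = (78.30 − 49.6/1) / 3 = 9.57 mm/h.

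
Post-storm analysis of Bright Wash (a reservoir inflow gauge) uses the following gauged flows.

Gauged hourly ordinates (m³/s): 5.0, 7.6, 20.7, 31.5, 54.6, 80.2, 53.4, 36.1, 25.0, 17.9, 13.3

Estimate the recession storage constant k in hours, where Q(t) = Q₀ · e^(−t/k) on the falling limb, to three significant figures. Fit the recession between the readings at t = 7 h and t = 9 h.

On the falling limb, Q drops from 36.1 to 17.9 m³/s between t = 7 h and t = 9 h (Δt = 2 h).
k = −Δt / ln(Q₂/Q₁) = −2 / ln(17.9/36.1) = 2.85 h.

k ≈ 2.85 h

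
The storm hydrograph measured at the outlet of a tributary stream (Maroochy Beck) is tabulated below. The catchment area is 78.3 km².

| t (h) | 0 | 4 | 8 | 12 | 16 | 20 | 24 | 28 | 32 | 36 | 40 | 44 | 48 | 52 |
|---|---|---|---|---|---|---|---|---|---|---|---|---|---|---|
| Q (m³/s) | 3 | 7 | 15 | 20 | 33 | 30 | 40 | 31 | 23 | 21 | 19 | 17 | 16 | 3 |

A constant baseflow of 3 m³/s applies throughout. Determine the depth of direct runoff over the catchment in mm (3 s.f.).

Direct runoff: 0.0, 4.0, 12.0, 17.0, 30.0, 27.0, 37.0, 28.0, 20.0, 18.0, 16.0, 14.0, 13.0, 0.0 m³/s; ΣQ_DR = 236.0 m³/s.
V = ΣQ_DR · Δt = 236.0 × 14400 s = 3.398 × 10^6 m³.
Over A = 78.3 km², depth = V / A = 43.4 mm.

d ≈ 43.4 mm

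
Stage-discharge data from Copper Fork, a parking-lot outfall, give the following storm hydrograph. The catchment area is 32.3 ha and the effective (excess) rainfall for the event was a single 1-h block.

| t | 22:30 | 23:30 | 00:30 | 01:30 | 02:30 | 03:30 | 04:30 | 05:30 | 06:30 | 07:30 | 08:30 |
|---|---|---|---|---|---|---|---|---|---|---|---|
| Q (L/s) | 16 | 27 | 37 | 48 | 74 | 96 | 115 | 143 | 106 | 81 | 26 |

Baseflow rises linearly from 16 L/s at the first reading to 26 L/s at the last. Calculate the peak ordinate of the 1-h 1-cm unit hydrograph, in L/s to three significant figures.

U_p ≈ 200 L/s

Direct runoff: 0.00, 10.00, 19.00, 29.00, 54.00, 75.00, 93.00, 120.00, 82.00, 56.00, 0.00 L/s; ΣQ_DR = 538.0 L/s, peak = 120.00 L/s.
Runoff depth d = ΣQ_DR·Δt / A = 538.0 × 3600 / (32.3 ha) = 5.996 mm.
The 1-cm UH is the DRH scaled by (10 mm)/d, so U_p = 120.00 × 10/5.996 = 200 L/s.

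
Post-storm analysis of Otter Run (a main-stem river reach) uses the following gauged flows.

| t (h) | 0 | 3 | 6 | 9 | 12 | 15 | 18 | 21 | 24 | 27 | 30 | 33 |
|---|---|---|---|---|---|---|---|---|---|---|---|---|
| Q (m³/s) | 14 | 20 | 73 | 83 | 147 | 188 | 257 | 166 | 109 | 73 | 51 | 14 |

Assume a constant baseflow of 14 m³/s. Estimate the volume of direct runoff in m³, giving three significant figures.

V ≈ 1.11 × 10^7 m³

Direct-runoff ordinates (Q − Q_b): 0.0, 6.0, 59.0, 69.0, 133.0, 174.0, 243.0, 152.0, 95.0, 59.0, 37.0, 0.0 m³/s.
ΣQ_DR = 1027 m³/s.
With Δt = 3 h = 10800 s, V = ΣQ_DR · Δt = 1027 × 10800 = 1.11 × 10^7 m³.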